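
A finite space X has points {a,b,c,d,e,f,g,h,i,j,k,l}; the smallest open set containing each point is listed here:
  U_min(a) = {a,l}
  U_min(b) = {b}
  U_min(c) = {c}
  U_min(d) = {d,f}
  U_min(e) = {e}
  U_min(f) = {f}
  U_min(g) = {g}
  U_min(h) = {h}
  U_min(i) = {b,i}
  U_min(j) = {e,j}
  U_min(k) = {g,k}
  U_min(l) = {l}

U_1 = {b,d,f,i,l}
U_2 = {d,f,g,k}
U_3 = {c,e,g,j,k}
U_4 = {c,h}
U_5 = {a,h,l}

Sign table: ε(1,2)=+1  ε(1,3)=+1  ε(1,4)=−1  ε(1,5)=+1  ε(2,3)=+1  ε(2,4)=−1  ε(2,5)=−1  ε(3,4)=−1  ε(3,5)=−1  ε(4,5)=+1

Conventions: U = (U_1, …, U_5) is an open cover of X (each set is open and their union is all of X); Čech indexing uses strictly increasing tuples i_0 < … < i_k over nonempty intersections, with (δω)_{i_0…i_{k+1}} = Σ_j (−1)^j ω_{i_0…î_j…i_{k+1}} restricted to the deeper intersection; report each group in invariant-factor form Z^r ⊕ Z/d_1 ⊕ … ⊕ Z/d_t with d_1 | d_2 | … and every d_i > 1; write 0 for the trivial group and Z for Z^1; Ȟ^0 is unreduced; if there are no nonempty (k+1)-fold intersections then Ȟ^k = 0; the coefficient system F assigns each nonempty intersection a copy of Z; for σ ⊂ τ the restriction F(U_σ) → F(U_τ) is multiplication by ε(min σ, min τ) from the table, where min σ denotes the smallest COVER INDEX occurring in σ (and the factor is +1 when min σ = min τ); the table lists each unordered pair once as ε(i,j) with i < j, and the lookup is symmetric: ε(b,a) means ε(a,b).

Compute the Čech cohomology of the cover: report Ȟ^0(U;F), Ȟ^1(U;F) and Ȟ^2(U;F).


nonempty intersections:
  U12={d,f} U15={l} U23={g,k} U34={c} U45={h}
C dims 5,5; δ0: rk 5, SNF 1^4·2
Ȟ^0: (5−5)−0=0 ⇒ 0
Ȟ^1: (5−0)−5=0 plus torsion [2] ⇒ Z/2
Ȟ^2: (0−0)−0=0 ⇒ 0

Ȟ^0(U;F) ≅ 0; Ȟ^1(U;F) ≅ Z/2; Ȟ^2(U;F) ≅ 0


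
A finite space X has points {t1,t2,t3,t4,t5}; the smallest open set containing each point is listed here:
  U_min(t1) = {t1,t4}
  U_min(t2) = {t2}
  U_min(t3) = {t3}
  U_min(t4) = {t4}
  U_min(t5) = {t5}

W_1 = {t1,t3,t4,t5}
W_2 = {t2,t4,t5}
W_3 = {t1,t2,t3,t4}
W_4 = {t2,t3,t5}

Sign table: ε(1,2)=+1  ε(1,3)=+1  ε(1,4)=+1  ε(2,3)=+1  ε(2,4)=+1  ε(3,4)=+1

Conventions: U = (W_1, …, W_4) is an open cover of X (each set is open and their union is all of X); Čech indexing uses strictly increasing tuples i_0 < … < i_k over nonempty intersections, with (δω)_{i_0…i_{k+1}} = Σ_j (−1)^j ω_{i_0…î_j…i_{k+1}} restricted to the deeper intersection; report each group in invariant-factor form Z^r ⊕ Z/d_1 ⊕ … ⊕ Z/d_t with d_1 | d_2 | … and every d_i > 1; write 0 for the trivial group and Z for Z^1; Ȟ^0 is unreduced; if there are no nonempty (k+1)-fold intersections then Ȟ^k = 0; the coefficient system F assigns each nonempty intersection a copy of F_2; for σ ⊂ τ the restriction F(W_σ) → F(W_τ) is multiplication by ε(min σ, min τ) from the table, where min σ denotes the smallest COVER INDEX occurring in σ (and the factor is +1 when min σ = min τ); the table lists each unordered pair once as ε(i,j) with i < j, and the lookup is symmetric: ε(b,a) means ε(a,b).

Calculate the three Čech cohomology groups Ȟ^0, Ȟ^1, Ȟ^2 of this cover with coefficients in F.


Ȟ^0 = Z/2, Ȟ^1 = 0 and Ȟ^2 = Z/2

nonempty intersections:
  W12={t4,t5} W13={t1,t3,t4} W14={t3,t5} W23={t2,t4} W24={t2,t5} W34={t2,t3}
  W123={t4} W124={t5} W134={t3} W234={t2}
C dims 4,6,4; δ0: rk_F2 3; δ1: rk_F2 3
Ȟ^0: (4−3)−0=1 ⇒ Z/2
Ȟ^1: (6−3)−3=0 ⇒ 0
Ȟ^2: (4−0)−3=1 ⇒ Z/2


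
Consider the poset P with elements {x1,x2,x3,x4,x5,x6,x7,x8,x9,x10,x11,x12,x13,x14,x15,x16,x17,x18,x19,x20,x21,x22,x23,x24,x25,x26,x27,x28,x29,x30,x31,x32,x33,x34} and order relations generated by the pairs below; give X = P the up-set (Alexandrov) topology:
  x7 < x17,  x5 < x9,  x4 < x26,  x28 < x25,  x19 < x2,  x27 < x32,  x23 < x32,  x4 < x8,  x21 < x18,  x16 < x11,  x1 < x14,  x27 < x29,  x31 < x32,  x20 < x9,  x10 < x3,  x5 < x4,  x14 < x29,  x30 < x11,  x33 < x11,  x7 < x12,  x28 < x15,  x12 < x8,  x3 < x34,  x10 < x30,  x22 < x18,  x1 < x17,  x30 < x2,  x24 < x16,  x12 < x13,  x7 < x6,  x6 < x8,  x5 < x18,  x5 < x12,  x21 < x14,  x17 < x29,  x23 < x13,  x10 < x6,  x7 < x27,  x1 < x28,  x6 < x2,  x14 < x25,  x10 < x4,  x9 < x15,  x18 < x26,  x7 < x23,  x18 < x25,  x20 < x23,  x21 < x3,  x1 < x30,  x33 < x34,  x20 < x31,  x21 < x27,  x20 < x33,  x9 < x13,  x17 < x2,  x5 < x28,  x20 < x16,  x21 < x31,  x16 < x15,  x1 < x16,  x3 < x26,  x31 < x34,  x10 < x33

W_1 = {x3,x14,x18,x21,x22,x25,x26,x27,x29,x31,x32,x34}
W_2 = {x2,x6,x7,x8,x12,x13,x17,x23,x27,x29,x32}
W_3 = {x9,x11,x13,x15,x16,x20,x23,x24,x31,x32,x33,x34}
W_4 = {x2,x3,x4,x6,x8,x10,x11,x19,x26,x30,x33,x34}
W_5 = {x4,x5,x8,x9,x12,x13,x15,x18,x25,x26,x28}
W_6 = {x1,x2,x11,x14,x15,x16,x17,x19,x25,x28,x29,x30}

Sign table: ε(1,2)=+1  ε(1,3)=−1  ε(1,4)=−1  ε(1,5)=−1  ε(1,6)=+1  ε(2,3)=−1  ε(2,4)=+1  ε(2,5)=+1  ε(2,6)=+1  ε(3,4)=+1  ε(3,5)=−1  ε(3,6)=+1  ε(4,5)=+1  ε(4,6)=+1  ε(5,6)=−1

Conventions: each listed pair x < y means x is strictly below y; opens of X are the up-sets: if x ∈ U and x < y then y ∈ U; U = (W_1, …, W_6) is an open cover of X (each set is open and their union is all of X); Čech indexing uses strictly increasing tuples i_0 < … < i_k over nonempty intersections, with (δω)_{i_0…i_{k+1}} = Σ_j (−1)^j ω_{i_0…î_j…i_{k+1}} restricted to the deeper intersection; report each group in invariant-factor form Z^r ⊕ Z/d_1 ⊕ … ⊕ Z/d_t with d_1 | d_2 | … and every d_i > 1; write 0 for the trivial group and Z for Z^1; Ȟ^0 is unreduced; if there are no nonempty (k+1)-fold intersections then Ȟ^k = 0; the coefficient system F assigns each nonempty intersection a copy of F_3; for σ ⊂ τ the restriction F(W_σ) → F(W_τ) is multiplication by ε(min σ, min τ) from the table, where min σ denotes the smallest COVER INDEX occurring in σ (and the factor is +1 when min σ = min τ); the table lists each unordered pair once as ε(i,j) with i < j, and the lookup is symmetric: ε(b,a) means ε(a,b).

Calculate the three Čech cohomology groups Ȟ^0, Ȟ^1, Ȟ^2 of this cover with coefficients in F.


Ȟ^0(U;F) ≅ 0, Ȟ^1(U;F) ≅ 0, Ȟ^2(U;F) ≅ Z/3

nonempty intersections:
  W12={x27,x29,x32} W13={x31,x32,x34} W14={x3,x26,x34} W15={x18,x25,x26} W16={x14,x25,x29} W23={x13,x23,x32} W24={x2,x6,x8} W25={x8,x12,x13} W26={x2,x17,x29} W34={x11,x33,x34} W35={x9,x13,x15} W36={x11,x15,x16} W45={x4,x8,x26} W46={x2,x11,x19,x30} W56={x15,x25,x28}
  W123={x32} W126={x29} W134={x34} W145={x26} W156={x25} W235={x13} W245={x8} W246={x2} W346={x11} W356={x15}
C dims 6,15,10; δ0: rk_F3 6; δ1: rk_F3 9
Ȟ^0: (6−6)−0=0 ⇒ 0
Ȟ^1: (15−9)−6=0 ⇒ 0
Ȟ^2: (10−0)−9=1 ⇒ Z/3


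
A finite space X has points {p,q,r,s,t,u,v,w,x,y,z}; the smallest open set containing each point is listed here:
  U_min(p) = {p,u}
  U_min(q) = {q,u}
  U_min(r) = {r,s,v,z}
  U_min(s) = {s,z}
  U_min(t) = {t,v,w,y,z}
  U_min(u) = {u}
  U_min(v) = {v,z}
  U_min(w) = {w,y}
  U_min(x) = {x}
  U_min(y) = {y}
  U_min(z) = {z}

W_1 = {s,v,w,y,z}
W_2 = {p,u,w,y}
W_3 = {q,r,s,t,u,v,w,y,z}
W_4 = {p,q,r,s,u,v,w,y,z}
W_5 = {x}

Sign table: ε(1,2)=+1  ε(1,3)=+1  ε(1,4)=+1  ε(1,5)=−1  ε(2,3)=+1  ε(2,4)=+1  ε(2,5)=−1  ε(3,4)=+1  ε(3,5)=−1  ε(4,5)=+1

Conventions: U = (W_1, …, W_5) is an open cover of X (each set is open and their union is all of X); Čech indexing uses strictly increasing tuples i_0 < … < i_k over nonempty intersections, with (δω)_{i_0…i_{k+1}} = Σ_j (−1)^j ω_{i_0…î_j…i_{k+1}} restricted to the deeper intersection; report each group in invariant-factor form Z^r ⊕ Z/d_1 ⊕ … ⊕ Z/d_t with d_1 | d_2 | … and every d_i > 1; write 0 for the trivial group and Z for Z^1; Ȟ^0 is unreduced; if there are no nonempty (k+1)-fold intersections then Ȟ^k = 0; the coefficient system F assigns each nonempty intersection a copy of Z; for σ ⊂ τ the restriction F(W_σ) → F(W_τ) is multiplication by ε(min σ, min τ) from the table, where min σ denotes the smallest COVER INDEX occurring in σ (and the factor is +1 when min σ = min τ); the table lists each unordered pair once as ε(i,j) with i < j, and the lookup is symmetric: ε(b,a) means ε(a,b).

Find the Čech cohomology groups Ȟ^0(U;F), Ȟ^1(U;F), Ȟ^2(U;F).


nonempty intersections:
  W12={w,y} W13={s,v,w,y,z} W14={s,v,w,y,z} W23={u,w,y} W24={p,u,w,y} W34={q,r,s,u,v,w,y,z}
  W123={w,y} W124={w,y} W134={s,v,w,y,z} W234={u,w,y}
  W1234={w,y}
C dims 5,6,4,1; δ0: rk 3, SNF 1^3; δ1: rk 3, SNF 1^3; δ2: rk 1, SNF 1^1
Ȟ^0: (5−3)−0=2 ⇒ Z^2
Ȟ^1: (6−3)−3=0 ⇒ 0
Ȟ^2: (4−1)−3=0 ⇒ 0

Ȟ^0 ≅ Z^2; Ȟ^1 ≅ 0; Ȟ^2 ≅ 0


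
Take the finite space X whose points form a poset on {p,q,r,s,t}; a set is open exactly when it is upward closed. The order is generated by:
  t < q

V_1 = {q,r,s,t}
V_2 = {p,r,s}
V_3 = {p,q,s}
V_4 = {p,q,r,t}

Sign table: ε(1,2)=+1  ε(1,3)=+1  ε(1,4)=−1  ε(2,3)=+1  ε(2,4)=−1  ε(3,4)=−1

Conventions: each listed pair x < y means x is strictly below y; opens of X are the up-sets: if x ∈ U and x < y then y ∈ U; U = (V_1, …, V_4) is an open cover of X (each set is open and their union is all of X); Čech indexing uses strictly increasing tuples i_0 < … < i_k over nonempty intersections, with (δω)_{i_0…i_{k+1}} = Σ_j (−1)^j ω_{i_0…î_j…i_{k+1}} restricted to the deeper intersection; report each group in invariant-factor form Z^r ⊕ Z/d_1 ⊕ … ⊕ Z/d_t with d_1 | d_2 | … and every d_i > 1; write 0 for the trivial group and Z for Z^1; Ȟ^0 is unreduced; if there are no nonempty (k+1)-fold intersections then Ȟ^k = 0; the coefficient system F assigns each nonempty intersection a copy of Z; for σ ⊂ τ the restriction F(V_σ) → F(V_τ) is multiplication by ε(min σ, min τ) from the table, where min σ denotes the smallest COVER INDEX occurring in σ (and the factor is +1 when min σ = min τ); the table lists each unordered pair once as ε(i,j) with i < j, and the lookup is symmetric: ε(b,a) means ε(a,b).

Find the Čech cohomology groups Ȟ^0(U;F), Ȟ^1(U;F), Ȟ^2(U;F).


Ȟ^0(U;F) ≅ Z,  Ȟ^1(U;F) ≅ 0,  Ȟ^2(U;F) ≅ Z

intersection data:
  V12={r,s} V13={q,s} V14={q,r,t} V23={p,s} V24={p,r} V34={p,q}
  V123={s} V124={r} V134={q} V234={p}
C dims 4,6,4; δ0: rk 3, SNF 1^3; δ1: rk 3, SNF 1^3
Ȟ^0 = (4 − 3) − 0 = 1, so Ȟ^0 ≅ Z
Ȟ^1 = (6 − 3) − 3 = 0, so Ȟ^1 ≅ 0
Ȟ^2 = (4 − 0) − 3 = 1, so Ȟ^2 ≅ Z


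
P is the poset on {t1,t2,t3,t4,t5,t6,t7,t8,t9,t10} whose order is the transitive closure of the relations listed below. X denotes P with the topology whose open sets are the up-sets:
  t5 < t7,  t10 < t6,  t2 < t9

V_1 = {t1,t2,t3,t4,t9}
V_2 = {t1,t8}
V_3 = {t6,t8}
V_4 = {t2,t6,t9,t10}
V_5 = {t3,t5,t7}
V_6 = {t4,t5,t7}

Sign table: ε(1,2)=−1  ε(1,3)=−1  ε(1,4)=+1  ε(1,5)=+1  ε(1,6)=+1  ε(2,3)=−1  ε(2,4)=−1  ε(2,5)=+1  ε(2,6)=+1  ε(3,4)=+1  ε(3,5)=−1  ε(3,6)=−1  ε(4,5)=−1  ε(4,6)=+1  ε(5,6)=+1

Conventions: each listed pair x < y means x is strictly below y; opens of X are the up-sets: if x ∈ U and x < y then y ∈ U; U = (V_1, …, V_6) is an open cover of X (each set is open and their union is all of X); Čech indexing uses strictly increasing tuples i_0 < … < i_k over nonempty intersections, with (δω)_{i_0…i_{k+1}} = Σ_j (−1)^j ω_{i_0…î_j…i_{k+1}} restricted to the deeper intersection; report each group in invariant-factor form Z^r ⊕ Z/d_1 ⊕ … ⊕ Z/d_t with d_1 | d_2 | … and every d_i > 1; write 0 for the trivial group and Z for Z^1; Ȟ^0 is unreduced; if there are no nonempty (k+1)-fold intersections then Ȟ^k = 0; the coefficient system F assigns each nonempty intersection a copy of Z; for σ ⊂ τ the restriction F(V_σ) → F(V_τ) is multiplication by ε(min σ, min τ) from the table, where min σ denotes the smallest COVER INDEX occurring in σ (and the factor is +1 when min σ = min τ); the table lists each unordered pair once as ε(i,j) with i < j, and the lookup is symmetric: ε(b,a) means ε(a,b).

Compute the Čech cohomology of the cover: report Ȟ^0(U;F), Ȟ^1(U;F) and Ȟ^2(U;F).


nerve simplices:
  V12={t1} V14={t2,t9} V15={t3} V16={t4} V23={t8} V34={t6} V56={t5,t7}
C dims 6,7; δ0: rk 5, SNF 1^5
degree 0: 6−5−0 = 1 → Ȟ^0 ≅ Z
degree 1: 7−0−5 = 2 → Ȟ^1 ≅ Z^2
degree 2: 0−0−0 = 0 → Ȟ^2 ≅ 0

Ȟ^0 = Z, Ȟ^1 = Z^2 and Ȟ^2 = 0


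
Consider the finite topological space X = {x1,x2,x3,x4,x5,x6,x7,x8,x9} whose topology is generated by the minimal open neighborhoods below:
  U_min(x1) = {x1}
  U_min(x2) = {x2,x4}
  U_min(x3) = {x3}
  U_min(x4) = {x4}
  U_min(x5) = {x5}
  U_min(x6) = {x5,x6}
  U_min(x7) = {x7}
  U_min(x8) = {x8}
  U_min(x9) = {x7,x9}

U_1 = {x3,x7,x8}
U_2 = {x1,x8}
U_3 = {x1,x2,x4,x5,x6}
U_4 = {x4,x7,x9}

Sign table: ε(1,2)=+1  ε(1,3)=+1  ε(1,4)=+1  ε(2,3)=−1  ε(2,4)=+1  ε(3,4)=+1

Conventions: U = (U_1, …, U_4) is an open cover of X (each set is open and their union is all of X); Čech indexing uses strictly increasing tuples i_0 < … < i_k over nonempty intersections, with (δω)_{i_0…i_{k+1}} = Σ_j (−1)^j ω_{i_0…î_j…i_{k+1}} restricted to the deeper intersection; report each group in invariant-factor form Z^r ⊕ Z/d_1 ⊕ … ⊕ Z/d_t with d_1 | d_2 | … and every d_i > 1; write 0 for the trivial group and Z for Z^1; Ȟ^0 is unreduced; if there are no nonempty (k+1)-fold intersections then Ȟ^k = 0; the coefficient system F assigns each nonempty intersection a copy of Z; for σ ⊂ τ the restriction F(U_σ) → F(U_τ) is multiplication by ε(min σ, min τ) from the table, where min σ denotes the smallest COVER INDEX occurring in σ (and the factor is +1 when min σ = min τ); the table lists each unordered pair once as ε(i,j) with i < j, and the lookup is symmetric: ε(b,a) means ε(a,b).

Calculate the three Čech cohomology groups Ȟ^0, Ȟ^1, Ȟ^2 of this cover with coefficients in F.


cover nerve:
  U12={x8} U14={x7} U23={x1} U34={x4}
C dims 4,4; δ0: rk 4, SNF 1^3·2
Ȟ^0: (4−4)−0=0 ⇒ 0
Ȟ^1: (4−0)−4=0 plus torsion [2] ⇒ Z/2
Ȟ^2: (0−0)−0=0 ⇒ 0

Ȟ^0(U;F) ≅ 0,  Ȟ^1(U;F) ≅ Z/2,  Ȟ^2(U;F) ≅ 0


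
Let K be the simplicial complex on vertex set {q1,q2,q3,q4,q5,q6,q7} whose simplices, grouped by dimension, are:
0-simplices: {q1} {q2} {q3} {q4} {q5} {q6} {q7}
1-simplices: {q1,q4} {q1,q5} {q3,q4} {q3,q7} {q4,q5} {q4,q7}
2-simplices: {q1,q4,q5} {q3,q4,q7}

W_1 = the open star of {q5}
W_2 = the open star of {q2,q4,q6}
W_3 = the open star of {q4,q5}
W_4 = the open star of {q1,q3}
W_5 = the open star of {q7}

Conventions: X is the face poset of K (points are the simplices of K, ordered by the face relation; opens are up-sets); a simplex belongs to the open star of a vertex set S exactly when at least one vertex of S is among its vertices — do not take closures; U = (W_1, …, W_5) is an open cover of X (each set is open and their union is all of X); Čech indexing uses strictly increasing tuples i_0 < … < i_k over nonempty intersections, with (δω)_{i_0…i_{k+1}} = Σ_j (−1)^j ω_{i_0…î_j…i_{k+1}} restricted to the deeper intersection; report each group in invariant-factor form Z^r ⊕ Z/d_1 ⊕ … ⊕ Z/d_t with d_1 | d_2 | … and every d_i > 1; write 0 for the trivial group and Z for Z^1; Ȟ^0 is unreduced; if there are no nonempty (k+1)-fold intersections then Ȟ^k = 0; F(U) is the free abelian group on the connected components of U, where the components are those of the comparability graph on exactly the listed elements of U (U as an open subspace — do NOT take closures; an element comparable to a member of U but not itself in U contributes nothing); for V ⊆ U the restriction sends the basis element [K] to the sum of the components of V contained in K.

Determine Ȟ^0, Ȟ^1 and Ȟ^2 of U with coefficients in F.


intersection data:
  W1={{q5},{q1,q5},{q4,q5},{q1,q4,q5}} W2={{q2},{q4},{q6},{q1,q4},{q3,q4},{q4,q5},{q4,q7},{q1,q4,q5},{q3,q4,q7}} W3={{q4},{q5},{q1,q4},{q1,q5},{q3,q4},{q4,q5},{q4,q7},{q1,q4,q5},{q3,q4,q7}} W4={{q1},{q3},{q1,q4},{q1,q5},{q3,q4},{q3,q7},{q1,q4,q5},{q3,q4,q7}} W5={{q7},{q3,q7},{q4,q7},{q3,q4,q7}}
  W12={{q4,q5},{q1,q4,q5}} W13={{q5},{q1,q5},{q4,q5},{q1,q4,q5}} W14={{q1,q5},{q1,q4,q5}} W23={{q4},{q1,q4},{q3,q4},{q4,q5},{q4,q7},{q1,q4,q5},{q3,q4,q7}} W24={{q1,q4},{q3,q4},{q1,q4,q5},{q3,q4,q7}} W25={{q4,q7},{q3,q4,q7}} W34={{q1,q4},{q1,q5},{q3,q4},{q1,q4,q5},{q3,q4,q7}} W35={{q4,q7},{q3,q4,q7}} W45={{q3,q7},{q3,q4,q7}}
  W123={{q4,q5},{q1,q4,q5}} W124={{q1,q4,q5}} W134={{q1,q5},{q1,q4,q5}} W234={{q1,q4},{q3,q4},{q1,q4,q5},{q3,q4,q7}} W235={{q4,q7},{q3,q4,q7}} W245={{q3,q4,q7}} W345={{q3,q4,q7}}
  W1234={{q1,q4,q5}} W2345={{q3,q4,q7}}
components per intersection:
  W1: {{q5},{q1,q5},{q4,q5},{q1,q4,q5}}
  W2: {{q2}} {{q4},{q1,q4},{q3,q4},{q4,q5},{q4,q7},{q1,q4,q5},{q3,q4,q7}} {{q6}}
  W3: {{q4},{q5},{q1,q4},{q1,q5},{q3,q4},{q4,q5},{q4,q7},{q1,q4,q5},{q3,q4,q7}}
  W4: {{q1},{q1,q4},{q1,q5},{q1,q4,q5}} {{q3},{q3,q4},{q3,q7},{q3,q4,q7}}
  W5: {{q7},{q3,q7},{q4,q7},{q3,q4,q7}}
  W12: {{q4,q5},{q1,q4,q5}}
  W13: {{q5},{q1,q5},{q4,q5},{q1,q4,q5}}
  W14: {{q1,q5},{q1,q4,q5}}
  W23: {{q4},{q1,q4},{q3,q4},{q4,q5},{q4,q7},{q1,q4,q5},{q3,q4,q7}}
  W24: {{q1,q4},{q1,q4,q5}} {{q3,q4},{q3,q4,q7}}
  W25: {{q4,q7},{q3,q4,q7}}
  W34: {{q1,q4},{q1,q5},{q1,q4,q5}} {{q3,q4},{q3,q4,q7}}
  W35: {{q4,q7},{q3,q4,q7}}
  W45: {{q3,q7},{q3,q4,q7}}
  W123: {{q4,q5},{q1,q4,q5}}
  W124: {{q1,q4,q5}}
  W134: {{q1,q5},{q1,q4,q5}}
  W234: {{q1,q4},{q1,q4,q5}} {{q3,q4},{q3,q4,q7}}
  W235: {{q4,q7},{q3,q4,q7}}
  W245: {{q3,q4,q7}}
  W345: {{q3,q4,q7}}
  W1234: {{q1,q4,q5}}
  W2345: {{q3,q4,q7}}
C dims 8,11,8,2; δ0: rk 5, SNF 1^5; δ1: rk 6, SNF 1^6; δ2: rk 2, SNF 1^2
Ȟ^0 = (8 − 5) − 0 = 3, so Ȟ^0 ≅ Z^3
Ȟ^1 = (11 − 6) − 5 = 0, so Ȟ^1 ≅ 0
Ȟ^2 = (8 − 2) − 6 = 0, so Ȟ^2 ≅ 0

Ȟ^0 = Z^3, Ȟ^1 = 0, Ȟ^2 = 0


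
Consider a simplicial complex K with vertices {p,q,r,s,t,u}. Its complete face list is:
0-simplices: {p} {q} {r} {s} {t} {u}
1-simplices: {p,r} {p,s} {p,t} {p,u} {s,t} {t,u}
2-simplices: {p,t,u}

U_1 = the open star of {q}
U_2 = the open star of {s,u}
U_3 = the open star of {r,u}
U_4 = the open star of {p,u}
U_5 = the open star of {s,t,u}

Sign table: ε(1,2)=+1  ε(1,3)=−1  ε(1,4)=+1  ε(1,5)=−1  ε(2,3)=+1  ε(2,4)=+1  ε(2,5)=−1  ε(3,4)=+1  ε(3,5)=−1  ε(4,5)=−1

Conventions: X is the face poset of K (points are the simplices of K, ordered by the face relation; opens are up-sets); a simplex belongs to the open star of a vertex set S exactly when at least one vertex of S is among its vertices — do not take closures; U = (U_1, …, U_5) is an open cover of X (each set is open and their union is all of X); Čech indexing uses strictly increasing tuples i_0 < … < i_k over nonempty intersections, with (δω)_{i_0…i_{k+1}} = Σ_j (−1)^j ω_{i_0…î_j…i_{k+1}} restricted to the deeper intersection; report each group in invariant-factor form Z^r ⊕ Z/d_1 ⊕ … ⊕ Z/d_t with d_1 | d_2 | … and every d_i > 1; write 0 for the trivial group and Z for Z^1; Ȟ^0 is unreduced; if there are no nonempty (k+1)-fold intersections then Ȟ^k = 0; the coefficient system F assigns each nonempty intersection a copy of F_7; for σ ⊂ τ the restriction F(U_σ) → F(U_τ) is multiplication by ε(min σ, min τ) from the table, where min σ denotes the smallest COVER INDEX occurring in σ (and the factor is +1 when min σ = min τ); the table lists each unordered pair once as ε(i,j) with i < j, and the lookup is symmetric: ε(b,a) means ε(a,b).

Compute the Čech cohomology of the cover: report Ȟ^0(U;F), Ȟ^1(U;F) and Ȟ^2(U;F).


nerve simplices:
  U1={{q}} U2={{s},{u},{p,s},{p,u},{s,t},{t,u},{p,t,u}} U3={{r},{u},{p,r},{p,u},{t,u},{p,t,u}} U4={{p},{u},{p,r},{p,s},{p,t},{p,u},{t,u},{p,t,u}} U5={{s},{t},{u},{p,s},{p,t},{p,u},{s,t},{t,u},{p,t,u}}
  U23={{u},{p,u},{t,u},{p,t,u}} U24={{u},{p,s},{p,u},{t,u},{p,t,u}} U25={{s},{u},{p,s},{p,u},{s,t},{t,u},{p,t,u}} U34={{u},{p,r},{p,u},{t,u},{p,t,u}} U35={{u},{p,u},{t,u},{p,t,u}} U45={{u},{p,s},{p,t},{p,u},{t,u},{p,t,u}}
  U234={{u},{p,u},{t,u},{p,t,u}} U235={{u},{p,u},{t,u},{p,t,u}} U245={{u},{p,s},{p,u},{t,u},{p,t,u}} U345={{u},{p,u},{t,u},{p,t,u}}
  U2345={{u},{p,u},{t,u},{p,t,u}}
C dims 5,6,4,1; δ0: rk_F7 3; δ1: rk_F7 3; δ2: rk_F7 1
degree 0: 5−3−0 = 2 → Ȟ^0 ≅ Z/7 ⊕ Z/7
degree 1: 6−3−3 = 0 → Ȟ^1 ≅ 0
degree 2: 4−1−3 = 0 → Ȟ^2 ≅ 0

Ȟ^0 ≅ Z/7 ⊕ Z/7,  Ȟ^1 ≅ 0,  Ȟ^2 ≅ 0


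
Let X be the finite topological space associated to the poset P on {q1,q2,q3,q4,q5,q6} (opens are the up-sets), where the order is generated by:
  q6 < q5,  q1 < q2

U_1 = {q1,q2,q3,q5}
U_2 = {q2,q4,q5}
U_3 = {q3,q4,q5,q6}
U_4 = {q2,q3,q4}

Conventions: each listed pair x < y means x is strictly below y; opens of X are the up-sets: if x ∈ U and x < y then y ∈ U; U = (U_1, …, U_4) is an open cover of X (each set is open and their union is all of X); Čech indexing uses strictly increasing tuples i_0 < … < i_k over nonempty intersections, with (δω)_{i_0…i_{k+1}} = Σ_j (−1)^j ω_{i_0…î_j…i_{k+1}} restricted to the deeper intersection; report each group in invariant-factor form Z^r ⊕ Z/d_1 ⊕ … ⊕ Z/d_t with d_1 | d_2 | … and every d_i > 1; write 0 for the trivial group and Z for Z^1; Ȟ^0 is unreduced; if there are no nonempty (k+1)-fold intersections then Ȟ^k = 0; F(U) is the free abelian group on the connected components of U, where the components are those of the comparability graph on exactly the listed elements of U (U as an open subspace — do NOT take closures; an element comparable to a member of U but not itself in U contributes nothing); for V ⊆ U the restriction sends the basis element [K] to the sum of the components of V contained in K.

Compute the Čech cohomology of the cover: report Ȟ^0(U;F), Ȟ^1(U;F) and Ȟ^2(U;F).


Ȟ^0 ≅ Z^4, Ȟ^1 ≅ 0 and Ȟ^2 ≅ 0

intersection data:
  U12={q2,q5} U13={q3,q5} U14={q2,q3} U23={q4,q5} U24={q2,q4} U34={q3,q4}
  U123={q5} U124={q2} U134={q3} U234={q4}
components per intersection:
  U1: {q1,q2} {q3} {q5}
  U2: {q2} {q4} {q5}
  U3: {q3} {q4} {q5,q6}
  U4: {q2} {q3} {q4}
  U12: {q2} {q5}
  U13: {q3} {q5}
  U14: {q2} {q3}
  U23: {q4} {q5}
  U24: {q2} {q4}
  U34: {q3} {q4}
  U123: {q5}
  U124: {q2}
  U134: {q3}
  U234: {q4}
C dims 12,12,4; δ0: rk 8, SNF 1^8; δ1: rk 4, SNF 1^4
Ȟ^0 = (12 − 8) − 0 = 4, so Ȟ^0 ≅ Z^4
Ȟ^1 = (12 − 4) − 8 = 0, so Ȟ^1 ≅ 0
Ȟ^2 = (4 − 0) − 4 = 0, so Ȟ^2 ≅ 0


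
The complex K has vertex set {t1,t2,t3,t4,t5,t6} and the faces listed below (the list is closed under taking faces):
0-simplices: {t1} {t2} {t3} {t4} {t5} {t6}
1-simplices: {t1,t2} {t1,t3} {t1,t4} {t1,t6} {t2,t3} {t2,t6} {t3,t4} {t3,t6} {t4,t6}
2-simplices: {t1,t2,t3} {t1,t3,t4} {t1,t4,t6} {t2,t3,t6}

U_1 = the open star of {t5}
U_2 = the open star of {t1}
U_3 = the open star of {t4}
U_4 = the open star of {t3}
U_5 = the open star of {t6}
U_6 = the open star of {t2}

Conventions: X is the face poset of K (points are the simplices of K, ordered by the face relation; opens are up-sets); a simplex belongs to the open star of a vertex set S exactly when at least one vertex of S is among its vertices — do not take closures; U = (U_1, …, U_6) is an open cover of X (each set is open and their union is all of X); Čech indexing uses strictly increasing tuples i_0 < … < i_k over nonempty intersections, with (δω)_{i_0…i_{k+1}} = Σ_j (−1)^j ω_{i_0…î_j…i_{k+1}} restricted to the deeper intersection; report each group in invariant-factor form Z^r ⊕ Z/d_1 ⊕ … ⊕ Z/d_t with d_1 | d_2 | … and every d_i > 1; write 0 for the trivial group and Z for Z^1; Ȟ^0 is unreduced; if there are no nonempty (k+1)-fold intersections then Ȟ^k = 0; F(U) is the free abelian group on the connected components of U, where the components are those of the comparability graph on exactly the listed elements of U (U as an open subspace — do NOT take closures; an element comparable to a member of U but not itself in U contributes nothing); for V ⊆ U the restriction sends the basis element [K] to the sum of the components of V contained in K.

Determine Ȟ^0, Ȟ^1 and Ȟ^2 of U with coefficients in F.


intersection data:
  U1={{t5}} U2={{t1},{t1,t2},{t1,t3},{t1,t4},{t1,t6},{t1,t2,t3},{t1,t3,t4},{t1,t4,t6}} U3={{t4},{t1,t4},{t3,t4},{t4,t6},{t1,t3,t4},{t1,t4,t6}} U4={{t3},{t1,t3},{t2,t3},{t3,t4},{t3,t6},{t1,t2,t3},{t1,t3,t4},{t2,t3,t6}} U5={{t6},{t1,t6},{t2,t6},{t3,t6},{t4,t6},{t1,t4,t6},{t2,t3,t6}} U6={{t2},{t1,t2},{t2,t3},{t2,t6},{t1,t2,t3},{t2,t3,t6}}
  U23={{t1,t4},{t1,t3,t4},{t1,t4,t6}} U24={{t1,t3},{t1,t2,t3},{t1,t3,t4}} U25={{t1,t6},{t1,t4,t6}} U26={{t1,t2},{t1,t2,t3}} U34={{t3,t4},{t1,t3,t4}} U35={{t4,t6},{t1,t4,t6}} U45={{t3,t6},{t2,t3,t6}} U46={{t2,t3},{t1,t2,t3},{t2,t3,t6}} U56={{t2,t6},{t2,t3,t6}}
  U234={{t1,t3,t4}} U235={{t1,t4,t6}} U246={{t1,t2,t3}} U456={{t2,t3,t6}}
components per intersection:
  U1: {{t5}}
  U2: {{t1},{t1,t2},{t1,t3},{t1,t4},{t1,t6},{t1,t2,t3},{t1,t3,t4},{t1,t4,t6}}
  U3: {{t4},{t1,t4},{t3,t4},{t4,t6},{t1,t3,t4},{t1,t4,t6}}
  U4: {{t3},{t1,t3},{t2,t3},{t3,t4},{t3,t6},{t1,t2,t3},{t1,t3,t4},{t2,t3,t6}}
  U5: {{t6},{t1,t6},{t2,t6},{t3,t6},{t4,t6},{t1,t4,t6},{t2,t3,t6}}
  U6: {{t2},{t1,t2},{t2,t3},{t2,t6},{t1,t2,t3},{t2,t3,t6}}
  U23: {{t1,t4},{t1,t3,t4},{t1,t4,t6}}
  U24: {{t1,t3},{t1,t2,t3},{t1,t3,t4}}
  U25: {{t1,t6},{t1,t4,t6}}
  U26: {{t1,t2},{t1,t2,t3}}
  U34: {{t3,t4},{t1,t3,t4}}
  U35: {{t4,t6},{t1,t4,t6}}
  U45: {{t3,t6},{t2,t3,t6}}
  U46: {{t2,t3},{t1,t2,t3},{t2,t3,t6}}
  U56: {{t2,t6},{t2,t3,t6}}
  U234: {{t1,t3,t4}}
  U235: {{t1,t4,t6}}
  U246: {{t1,t2,t3}}
  U456: {{t2,t3,t6}}
C dims 6,9,4; δ0: rk 4, SNF 1^4; δ1: rk 4, SNF 1^4
Ȟ^0 = (6 − 4) − 0 = 2, so Ȟ^0 ≅ Z^2
Ȟ^1 = (9 − 4) − 4 = 1, so Ȟ^1 ≅ Z
Ȟ^2 = (4 − 0) − 4 = 0, so Ȟ^2 ≅ 0

Ȟ^0 = Z^2,  Ȟ^1 = Z,  Ȟ^2 = 0


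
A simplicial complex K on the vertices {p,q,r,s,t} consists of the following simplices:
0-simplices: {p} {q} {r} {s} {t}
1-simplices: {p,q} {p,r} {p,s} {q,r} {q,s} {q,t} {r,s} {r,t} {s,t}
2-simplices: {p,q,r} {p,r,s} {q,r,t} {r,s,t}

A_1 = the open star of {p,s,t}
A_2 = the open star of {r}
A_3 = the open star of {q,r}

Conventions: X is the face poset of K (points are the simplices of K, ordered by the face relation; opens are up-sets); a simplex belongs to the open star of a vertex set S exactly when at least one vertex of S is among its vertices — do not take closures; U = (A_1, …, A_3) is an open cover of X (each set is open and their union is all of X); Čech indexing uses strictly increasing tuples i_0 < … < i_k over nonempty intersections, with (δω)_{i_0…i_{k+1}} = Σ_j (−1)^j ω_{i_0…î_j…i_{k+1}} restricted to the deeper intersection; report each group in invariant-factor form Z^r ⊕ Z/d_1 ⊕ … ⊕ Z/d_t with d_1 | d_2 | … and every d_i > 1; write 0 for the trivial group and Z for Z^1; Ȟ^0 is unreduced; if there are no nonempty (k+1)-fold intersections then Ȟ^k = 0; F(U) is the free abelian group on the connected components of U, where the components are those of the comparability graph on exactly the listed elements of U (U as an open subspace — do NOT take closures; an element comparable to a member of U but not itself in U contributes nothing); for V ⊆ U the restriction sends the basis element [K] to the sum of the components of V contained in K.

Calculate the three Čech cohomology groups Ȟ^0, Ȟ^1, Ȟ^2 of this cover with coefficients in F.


cover nerve:
  A1={{p},{s},{t},{p,q},{p,r},{p,s},{q,s},{q,t},{r,s},{r,t},{s,t},{p,q,r},{p,r,s},{q,r,t},{r,s,t}} A2={{r},{p,r},{q,r},{r,s},{r,t},{p,q,r},{p,r,s},{q,r,t},{r,s,t}} A3={{q},{r},{p,q},{p,r},{q,r},{q,s},{q,t},{r,s},{r,t},{p,q,r},{p,r,s},{q,r,t},{r,s,t}}
  A12={{p,r},{r,s},{r,t},{p,q,r},{p,r,s},{q,r,t},{r,s,t}} A13={{p,q},{p,r},{q,s},{q,t},{r,s},{r,t},{p,q,r},{p,r,s},{q,r,t},{r,s,t}} A23={{r},{p,r},{q,r},{r,s},{r,t},{p,q,r},{p,r,s},{q,r,t},{r,s,t}}
  A123={{p,r},{r,s},{r,t},{p,q,r},{p,r,s},{q,r,t},{r,s,t}}
components per intersection:
  A1: {{p},{s},{t},{p,q},{p,r},{p,s},{q,s},{q,t},{r,s},{r,t},{s,t},{p,q,r},{p,r,s},{q,r,t},{r,s,t}}
  A2: {{r},{p,r},{q,r},{r,s},{r,t},{p,q,r},{p,r,s},{q,r,t},{r,s,t}}
  A3: {{q},{r},{p,q},{p,r},{q,r},{q,s},{q,t},{r,s},{r,t},{p,q,r},{p,r,s},{q,r,t},{r,s,t}}
  A12: {{p,r},{r,s},{r,t},{p,q,r},{p,r,s},{q,r,t},{r,s,t}}
  A13: {{p,q},{p,r},{q,t},{r,s},{r,t},{p,q,r},{p,r,s},{q,r,t},{r,s,t}} {{q,s}}
  A23: {{r},{p,r},{q,r},{r,s},{r,t},{p,q,r},{p,r,s},{q,r,t},{r,s,t}}
  A123: {{p,r},{r,s},{r,t},{p,q,r},{p,r,s},{q,r,t},{r,s,t}}
C dims 3,4,1; δ0: rk 2, SNF 1^2; δ1: rk 1, SNF 1^1
Ȟ^0: (3−2)−0=1 ⇒ Z
Ȟ^1: (4−1)−2=1 ⇒ Z
Ȟ^2: (1−0)−1=0 ⇒ 0

Ȟ^0 = Z, Ȟ^1 = Z, Ȟ^2 = 0


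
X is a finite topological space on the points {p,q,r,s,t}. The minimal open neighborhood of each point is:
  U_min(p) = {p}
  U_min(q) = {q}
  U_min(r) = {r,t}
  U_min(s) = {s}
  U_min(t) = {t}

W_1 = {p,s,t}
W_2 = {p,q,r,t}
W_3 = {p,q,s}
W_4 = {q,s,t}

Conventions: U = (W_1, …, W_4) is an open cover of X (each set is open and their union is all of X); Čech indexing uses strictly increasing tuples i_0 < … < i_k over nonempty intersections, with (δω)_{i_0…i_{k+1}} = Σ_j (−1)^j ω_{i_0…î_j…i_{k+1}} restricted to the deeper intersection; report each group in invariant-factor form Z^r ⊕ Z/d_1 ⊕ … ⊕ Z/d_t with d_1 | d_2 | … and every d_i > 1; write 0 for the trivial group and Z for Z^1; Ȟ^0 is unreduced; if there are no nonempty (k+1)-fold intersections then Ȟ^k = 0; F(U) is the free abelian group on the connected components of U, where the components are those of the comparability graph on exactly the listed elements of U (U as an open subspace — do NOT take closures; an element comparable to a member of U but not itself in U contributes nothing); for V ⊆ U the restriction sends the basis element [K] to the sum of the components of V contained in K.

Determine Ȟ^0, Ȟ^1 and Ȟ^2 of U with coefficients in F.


Ȟ^0 = Z^4,  Ȟ^1 = 0,  Ȟ^2 = 0

nonempty overlaps:
  W12={p,t} W13={p,s} W14={s,t} W23={p,q} W24={q,t} W34={q,s}
  W123={p} W124={t} W134={s} W234={q}
components per intersection:
  W1: {p} {s} {t}
  W2: {p} {q} {r,t}
  W3: {p} {q} {s}
  W4: {q} {s} {t}
  W12: {p} {t}
  W13: {p} {s}
  W14: {s} {t}
  W23: {p} {q}
  W24: {q} {t}
  W34: {q} {s}
  W123: {p}
  W124: {t}
  W134: {s}
  W234: {q}
C dims 12,12,4; δ0: rk 8, SNF 1^8; δ1: rk 4, SNF 1^4
degree 0: 12−8−0 = 4 → Ȟ^0 ≅ Z^4
degree 1: 12−4−8 = 0 → Ȟ^1 ≅ 0
degree 2: 4−0−4 = 0 → Ȟ^2 ≅ 0


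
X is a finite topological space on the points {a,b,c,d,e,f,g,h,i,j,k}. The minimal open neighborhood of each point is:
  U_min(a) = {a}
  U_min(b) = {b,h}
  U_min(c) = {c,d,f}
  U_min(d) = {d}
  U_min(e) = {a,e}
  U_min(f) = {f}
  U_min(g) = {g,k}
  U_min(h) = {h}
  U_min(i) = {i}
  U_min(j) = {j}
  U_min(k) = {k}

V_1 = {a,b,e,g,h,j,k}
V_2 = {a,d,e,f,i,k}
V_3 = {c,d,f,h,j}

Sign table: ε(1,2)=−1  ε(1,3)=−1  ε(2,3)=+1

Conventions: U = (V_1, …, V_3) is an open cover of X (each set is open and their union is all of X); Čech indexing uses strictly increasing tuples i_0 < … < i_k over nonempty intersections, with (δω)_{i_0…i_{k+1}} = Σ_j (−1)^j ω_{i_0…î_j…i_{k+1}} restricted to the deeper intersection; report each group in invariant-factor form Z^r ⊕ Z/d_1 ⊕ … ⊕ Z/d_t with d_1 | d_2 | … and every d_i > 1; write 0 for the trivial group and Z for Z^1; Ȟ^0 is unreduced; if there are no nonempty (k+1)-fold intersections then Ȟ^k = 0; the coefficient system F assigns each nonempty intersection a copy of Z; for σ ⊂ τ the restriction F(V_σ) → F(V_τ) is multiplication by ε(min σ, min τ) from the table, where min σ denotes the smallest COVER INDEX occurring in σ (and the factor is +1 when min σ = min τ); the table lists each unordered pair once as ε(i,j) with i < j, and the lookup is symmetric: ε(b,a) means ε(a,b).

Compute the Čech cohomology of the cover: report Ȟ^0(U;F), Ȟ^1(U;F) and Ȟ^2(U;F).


intersection data:
  V12={a,e,k} V13={h,j} V23={d,f}
C dims 3,3; δ0: rk 2, SNF 1^2
Ȟ^0 = (3 − 2) − 0 = 1, so Ȟ^0 ≅ Z
Ȟ^1 = (3 − 0) − 2 = 1, so Ȟ^1 ≅ Z
Ȟ^2 = (0 − 0) − 0 = 0, so Ȟ^2 ≅ 0

Ȟ^0 = Z, Ȟ^1 = Z and Ȟ^2 = 0


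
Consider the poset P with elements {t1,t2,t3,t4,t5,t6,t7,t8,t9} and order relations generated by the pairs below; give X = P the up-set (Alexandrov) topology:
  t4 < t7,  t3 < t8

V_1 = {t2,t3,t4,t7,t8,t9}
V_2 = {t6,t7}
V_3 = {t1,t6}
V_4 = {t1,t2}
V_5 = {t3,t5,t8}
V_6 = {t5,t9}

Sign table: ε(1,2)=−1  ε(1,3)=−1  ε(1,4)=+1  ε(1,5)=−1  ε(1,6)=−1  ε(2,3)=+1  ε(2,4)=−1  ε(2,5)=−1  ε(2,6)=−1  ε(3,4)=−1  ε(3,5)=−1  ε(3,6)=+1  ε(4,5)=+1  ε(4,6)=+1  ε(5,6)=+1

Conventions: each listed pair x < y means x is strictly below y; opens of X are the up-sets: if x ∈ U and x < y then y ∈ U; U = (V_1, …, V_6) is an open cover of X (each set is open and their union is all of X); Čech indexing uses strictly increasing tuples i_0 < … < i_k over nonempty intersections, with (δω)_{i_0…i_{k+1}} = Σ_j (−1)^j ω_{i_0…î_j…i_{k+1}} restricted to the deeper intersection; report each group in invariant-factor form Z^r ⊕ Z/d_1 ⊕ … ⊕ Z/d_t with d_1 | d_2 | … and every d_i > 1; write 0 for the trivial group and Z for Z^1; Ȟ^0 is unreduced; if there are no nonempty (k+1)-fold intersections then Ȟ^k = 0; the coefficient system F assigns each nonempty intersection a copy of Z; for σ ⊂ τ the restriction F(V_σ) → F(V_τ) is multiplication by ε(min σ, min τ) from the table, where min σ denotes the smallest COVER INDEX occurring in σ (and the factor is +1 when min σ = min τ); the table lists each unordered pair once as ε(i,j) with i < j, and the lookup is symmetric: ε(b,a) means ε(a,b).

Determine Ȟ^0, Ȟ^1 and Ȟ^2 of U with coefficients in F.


intersection data:
  V12={t7} V14={t2} V15={t3,t8} V16={t9} V23={t6} V34={t1} V56={t5}
C dims 6,7; δ0: rk 5, SNF 1^5
Ȟ^0 = (6 − 5) − 0 = 1, so Ȟ^0 ≅ Z
Ȟ^1 = (7 − 0) − 5 = 2, so Ȟ^1 ≅ Z^2
Ȟ^2 = (0 − 0) − 0 = 0, so Ȟ^2 ≅ 0

Ȟ^0 = Z, Ȟ^1 = Z^2 and Ȟ^2 = 0


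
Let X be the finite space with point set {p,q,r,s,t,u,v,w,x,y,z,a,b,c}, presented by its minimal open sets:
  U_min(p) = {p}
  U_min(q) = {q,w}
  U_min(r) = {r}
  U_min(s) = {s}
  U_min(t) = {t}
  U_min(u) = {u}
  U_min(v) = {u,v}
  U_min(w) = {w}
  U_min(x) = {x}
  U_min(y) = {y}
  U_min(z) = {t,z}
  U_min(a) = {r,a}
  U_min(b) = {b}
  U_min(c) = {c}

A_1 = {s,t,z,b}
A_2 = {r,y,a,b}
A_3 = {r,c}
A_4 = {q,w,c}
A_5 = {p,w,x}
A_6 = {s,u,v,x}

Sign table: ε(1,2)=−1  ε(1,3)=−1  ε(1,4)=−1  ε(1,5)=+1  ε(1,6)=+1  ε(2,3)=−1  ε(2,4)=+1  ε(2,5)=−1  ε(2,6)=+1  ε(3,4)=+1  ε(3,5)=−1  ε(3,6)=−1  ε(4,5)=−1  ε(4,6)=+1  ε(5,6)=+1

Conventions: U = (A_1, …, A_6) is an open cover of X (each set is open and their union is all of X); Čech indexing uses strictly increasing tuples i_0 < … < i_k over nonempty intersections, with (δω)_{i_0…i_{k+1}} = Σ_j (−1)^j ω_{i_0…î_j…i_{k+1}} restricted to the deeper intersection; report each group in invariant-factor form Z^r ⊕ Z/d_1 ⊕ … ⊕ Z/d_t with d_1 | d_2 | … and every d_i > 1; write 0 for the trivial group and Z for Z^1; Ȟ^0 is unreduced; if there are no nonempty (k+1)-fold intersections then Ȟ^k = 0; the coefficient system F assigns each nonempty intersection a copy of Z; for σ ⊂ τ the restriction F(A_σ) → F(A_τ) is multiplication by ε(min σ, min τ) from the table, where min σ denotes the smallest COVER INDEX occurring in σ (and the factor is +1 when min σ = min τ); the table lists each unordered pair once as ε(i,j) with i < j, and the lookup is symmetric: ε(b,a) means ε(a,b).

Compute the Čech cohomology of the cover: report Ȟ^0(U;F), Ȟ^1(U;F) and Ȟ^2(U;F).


Ȟ^0(U;F) ≅ 0; Ȟ^1(U;F) ≅ Z/2; Ȟ^2(U;F) ≅ 0

nerve simplices:
  A12={b} A16={s} A23={r} A34={c} A45={w} A56={x}
C dims 6,6; δ0: rk 6, SNF 1^5·2
degree 0: 6−6−0 = 0 → Ȟ^0 ≅ 0
degree 1: 6−0−6 = 0 plus torsion [2] → Ȟ^1 ≅ Z/2
degree 2: 0−0−0 = 0 → Ȟ^2 ≅ 0


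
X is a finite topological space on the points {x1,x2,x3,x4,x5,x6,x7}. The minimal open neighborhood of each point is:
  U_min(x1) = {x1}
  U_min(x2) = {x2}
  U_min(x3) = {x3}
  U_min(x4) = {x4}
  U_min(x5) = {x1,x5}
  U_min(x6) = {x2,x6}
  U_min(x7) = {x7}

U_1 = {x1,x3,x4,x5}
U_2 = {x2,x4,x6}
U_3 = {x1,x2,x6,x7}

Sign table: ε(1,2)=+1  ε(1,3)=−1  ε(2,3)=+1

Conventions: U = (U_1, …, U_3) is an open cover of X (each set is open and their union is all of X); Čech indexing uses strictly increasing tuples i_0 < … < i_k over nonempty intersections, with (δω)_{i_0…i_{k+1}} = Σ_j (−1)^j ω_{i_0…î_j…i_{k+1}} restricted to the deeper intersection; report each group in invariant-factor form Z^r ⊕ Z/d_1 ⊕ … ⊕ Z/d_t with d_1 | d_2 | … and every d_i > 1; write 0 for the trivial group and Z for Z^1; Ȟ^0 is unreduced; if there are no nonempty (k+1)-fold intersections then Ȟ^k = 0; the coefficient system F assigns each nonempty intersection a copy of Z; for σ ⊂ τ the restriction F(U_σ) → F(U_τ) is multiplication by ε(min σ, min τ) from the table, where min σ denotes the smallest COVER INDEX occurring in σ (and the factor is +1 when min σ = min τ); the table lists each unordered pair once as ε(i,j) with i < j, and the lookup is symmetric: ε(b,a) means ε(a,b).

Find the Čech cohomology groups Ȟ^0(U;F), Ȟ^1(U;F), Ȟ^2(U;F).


Ȟ^0 ≅ 0, Ȟ^1 ≅ Z/2, Ȟ^2 ≅ 0

nonempty overlaps:
  U12={x4} U13={x1} U23={x2,x6}
C dims 3,3; δ0: rk 3, SNF 1^2·2
degree 0: 3−3−0 = 0 → Ȟ^0 ≅ 0
degree 1: 3−0−3 = 0 plus torsion [2] → Ȟ^1 ≅ Z/2
degree 2: 0−0−0 = 0 → Ȟ^2 ≅ 0


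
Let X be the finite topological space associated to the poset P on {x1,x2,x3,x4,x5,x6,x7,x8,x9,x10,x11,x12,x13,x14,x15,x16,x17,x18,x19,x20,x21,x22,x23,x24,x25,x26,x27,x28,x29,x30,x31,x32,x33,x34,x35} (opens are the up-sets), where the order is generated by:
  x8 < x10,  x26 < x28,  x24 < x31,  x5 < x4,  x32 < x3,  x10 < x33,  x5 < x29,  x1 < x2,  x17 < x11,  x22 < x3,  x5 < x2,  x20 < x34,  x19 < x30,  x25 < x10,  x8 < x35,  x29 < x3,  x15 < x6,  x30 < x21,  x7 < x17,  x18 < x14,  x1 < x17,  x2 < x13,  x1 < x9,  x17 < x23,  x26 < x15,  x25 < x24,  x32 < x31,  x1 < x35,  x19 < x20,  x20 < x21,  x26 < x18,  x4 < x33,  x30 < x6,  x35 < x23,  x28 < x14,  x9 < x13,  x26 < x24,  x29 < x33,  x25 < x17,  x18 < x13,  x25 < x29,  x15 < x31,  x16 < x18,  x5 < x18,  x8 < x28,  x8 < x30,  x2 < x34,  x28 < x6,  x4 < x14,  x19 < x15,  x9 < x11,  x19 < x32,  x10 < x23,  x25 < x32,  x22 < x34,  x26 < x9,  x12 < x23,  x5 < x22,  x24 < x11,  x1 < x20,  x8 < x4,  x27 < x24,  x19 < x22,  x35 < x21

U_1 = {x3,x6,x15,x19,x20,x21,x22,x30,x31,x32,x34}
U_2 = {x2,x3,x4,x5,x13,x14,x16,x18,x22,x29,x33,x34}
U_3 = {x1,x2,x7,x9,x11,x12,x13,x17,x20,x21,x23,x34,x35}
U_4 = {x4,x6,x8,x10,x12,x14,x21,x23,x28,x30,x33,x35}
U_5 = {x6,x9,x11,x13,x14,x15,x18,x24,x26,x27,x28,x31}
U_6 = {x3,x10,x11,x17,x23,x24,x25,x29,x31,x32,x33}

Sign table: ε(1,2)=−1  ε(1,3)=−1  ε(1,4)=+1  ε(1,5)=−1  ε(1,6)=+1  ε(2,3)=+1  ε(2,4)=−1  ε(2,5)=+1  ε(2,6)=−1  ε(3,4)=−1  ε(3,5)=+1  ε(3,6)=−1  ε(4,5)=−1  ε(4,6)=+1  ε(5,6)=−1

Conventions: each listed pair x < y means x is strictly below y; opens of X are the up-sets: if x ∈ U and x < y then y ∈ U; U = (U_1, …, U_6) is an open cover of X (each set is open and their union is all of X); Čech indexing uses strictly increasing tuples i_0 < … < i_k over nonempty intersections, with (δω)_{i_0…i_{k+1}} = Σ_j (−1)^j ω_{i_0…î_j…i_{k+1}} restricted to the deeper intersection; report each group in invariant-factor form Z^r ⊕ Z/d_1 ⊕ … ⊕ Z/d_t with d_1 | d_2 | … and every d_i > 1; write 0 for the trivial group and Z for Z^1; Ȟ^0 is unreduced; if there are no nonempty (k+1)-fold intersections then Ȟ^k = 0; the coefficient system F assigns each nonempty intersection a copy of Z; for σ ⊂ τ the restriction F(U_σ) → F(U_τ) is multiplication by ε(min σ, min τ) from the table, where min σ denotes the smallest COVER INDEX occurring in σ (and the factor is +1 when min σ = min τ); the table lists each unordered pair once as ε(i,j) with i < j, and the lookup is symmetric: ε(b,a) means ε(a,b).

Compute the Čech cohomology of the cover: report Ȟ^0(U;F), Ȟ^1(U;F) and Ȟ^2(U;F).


intersection data:
  U12={x3,x22,x34} U13={x20,x21,x34} U14={x6,x21,x30} U15={x6,x15,x31} U16={x3,x31,x32} U23={x2,x13,x34} U24={x4,x14,x33} U25={x13,x14,x18} U26={x3,x29,x33} U34={x12,x21,x23,x35} U35={x9,x11,x13} U36={x11,x17,x23} U45={x6,x14,x28} U46={x10,x23,x33} U56={x11,x24,x31}
  U123={x34} U126={x3} U134={x21} U145={x6} U156={x31} U235={x13} U245={x14} U246={x33} U346={x23} U356={x11}
C dims 6,15,10; δ0: rk 5, SNF 1^5; δ1: rk 10, SNF 1^9·2
Ȟ^0 = (6 − 5) − 0 = 1, so Ȟ^0 ≅ Z
Ȟ^1 = (15 − 10) − 5 = 0, so Ȟ^1 ≅ 0
Ȟ^2 = (10 − 0) − 10 = 0 plus torsion [2], so Ȟ^2 ≅ Z/2

Ȟ^0 ≅ Z, Ȟ^1 ≅ 0 and Ȟ^2 ≅ Z/2
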